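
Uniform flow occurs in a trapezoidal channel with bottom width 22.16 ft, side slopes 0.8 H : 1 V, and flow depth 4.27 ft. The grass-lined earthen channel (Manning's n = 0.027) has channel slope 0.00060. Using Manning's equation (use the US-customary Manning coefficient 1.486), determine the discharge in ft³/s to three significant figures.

326 ft³/s

A = (b + z·y)·y = (22.16 + 0.8×4.27)×4.27 = 109.2 ft²
P = b + 2y√(1+z²) = 22.16 + 2×4.27×√(1+0.8²) = 33.10 ft
R = A/P = 109.2/33.10 = 3.300 ft
Q = (1.486/n)·A·R^(2/3)·S^(1/2) = (1.486/0.027) × 109.2 × 3.300^(2/3) × 0.00060^(1/2) = 326.3 ft³/s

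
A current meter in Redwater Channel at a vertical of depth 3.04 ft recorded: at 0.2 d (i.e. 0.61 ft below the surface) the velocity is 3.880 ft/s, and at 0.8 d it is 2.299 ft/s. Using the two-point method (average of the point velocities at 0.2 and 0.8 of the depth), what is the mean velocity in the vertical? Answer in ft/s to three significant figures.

3.09 ft/s

v̄ = (3.880 + 2.299) / 2 = 3.090 ft/s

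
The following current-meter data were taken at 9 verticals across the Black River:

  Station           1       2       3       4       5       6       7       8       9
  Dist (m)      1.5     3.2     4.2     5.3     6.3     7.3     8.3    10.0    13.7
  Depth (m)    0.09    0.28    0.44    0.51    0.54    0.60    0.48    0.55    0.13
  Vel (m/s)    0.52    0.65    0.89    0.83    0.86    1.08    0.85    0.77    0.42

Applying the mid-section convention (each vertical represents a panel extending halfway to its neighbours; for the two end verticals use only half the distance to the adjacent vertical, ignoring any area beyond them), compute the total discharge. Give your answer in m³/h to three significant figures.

w_1 = (3.2 − 1.5)/2 = 0.85 m; q_1 = 0.52 × 0.09 × 0.85 = 0.03978 m³/s
w_2 = (4.2 − 1.5)/2 = 1.35 m; q_2 = 0.65 × 0.28 × 1.35 = 0.2457 m³/s
w_3 = (5.3 − 3.2)/2 = 1.05 m; q_3 = 0.89 × 0.44 × 1.05 = 0.4112 m³/s
w_4 = (6.3 − 4.2)/2 = 1.05 m; q_4 = 0.83 × 0.51 × 1.05 = 0.4445 m³/s
w_5 = (7.3 − 5.3)/2 = 1 m; q_5 = 0.86 × 0.54 × 1 = 0.4644 m³/s
w_6 = (8.3 − 6.3)/2 = 1 m; q_6 = 1.08 × 0.60 × 1 = 0.6480 m³/s
w_7 = (10.0 − 7.3)/2 = 1.35 m; q_7 = 0.85 × 0.48 × 1.35 = 0.5508 m³/s
w_8 = (13.7 − 8.3)/2 = 2.7 m; q_8 = 0.77 × 0.55 × 2.7 = 1.143 m³/s
w_9 = (13.7 − 10.0)/2 = 1.85 m; q_9 = 0.42 × 0.13 × 1.85 = 0.1010 m³/s
Q = Σ qᵢ = 4.049 m³/s
= 4.049 × 3600 = 14580 m³/h

14600 m³/h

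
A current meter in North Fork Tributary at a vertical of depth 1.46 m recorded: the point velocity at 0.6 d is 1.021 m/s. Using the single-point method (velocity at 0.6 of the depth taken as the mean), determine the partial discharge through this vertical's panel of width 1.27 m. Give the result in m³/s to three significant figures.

1.89 m³/s

v̄ = v₀.₆ = 1.021 m/s
q = v̄ × d × w = 1.021 × 1.46 × 1.27 = 1.893 m³/s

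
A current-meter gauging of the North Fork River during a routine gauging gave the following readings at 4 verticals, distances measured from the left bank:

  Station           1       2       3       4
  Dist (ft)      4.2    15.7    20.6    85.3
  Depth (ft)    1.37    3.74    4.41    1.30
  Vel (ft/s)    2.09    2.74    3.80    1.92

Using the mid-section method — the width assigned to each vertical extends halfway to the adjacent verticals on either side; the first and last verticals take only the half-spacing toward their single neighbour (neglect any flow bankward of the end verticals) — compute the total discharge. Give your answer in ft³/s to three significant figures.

w_1 = (15.7 − 4.2)/2 = 5.75 ft; q_1 = 2.09 × 1.37 × 5.75 = 16.46 ft³/s
w_2 = (20.6 − 4.2)/2 = 8.2 ft; q_2 = 2.74 × 3.74 × 8.2 = 84.03 ft³/s
w_3 = (85.3 − 15.7)/2 = 34.8 ft; q_3 = 3.80 × 4.41 × 34.8 = 583.2 ft³/s
w_4 = (85.3 − 20.6)/2 = 32.35 ft; q_4 = 1.92 × 1.30 × 32.35 = 80.75 ft³/s
Q = Σ qᵢ = 764.4 ft³/s

764 ft³/s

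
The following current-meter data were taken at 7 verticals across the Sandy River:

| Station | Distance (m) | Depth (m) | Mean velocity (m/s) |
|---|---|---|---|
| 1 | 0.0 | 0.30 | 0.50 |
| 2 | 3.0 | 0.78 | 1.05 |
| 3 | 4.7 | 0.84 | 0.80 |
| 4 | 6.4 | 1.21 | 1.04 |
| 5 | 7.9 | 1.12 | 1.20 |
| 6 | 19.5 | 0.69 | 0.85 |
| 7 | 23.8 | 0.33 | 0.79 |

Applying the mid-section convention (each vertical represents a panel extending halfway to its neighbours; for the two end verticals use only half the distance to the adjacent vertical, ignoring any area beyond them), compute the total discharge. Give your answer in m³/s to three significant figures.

19.3 m³/s

w_1 = (3.0 − 0.0)/2 = 1.5 m; q_1 = 0.50 × 0.30 × 1.5 = 0.2250 m³/s
w_2 = (4.7 − 0.0)/2 = 2.35 m; q_2 = 1.05 × 0.78 × 2.35 = 1.925 m³/s
w_3 = (6.4 − 3.0)/2 = 1.7 m; q_3 = 0.80 × 0.84 × 1.7 = 1.142 m³/s
w_4 = (7.9 − 4.7)/2 = 1.6 m; q_4 = 1.04 × 1.21 × 1.6 = 2.013 m³/s
w_5 = (19.5 − 6.4)/2 = 6.55 m; q_5 = 1.20 × 1.12 × 6.55 = 8.803 m³/s
w_6 = (23.8 − 7.9)/2 = 7.95 m; q_6 = 0.85 × 0.69 × 7.95 = 4.663 m³/s
w_7 = (23.8 − 19.5)/2 = 2.15 m; q_7 = 0.79 × 0.33 × 2.15 = 0.5605 m³/s
Q = Σ qᵢ = 19.33 m³/s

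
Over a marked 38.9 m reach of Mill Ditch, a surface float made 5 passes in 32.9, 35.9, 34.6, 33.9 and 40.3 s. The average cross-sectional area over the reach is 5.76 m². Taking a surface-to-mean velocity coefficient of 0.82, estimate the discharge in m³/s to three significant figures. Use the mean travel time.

t̄ = (32.9 + 35.9 + 34.6 + 33.9 + 40.3) / 5 = 35.52 s
v_surface = L / t̄ = 38.9 / 35.52 = 1.095 m/s
v_mean = 0.82 × 1.095 = 0.8980 m/s
Q = A × v_mean = 5.76 × 0.8980 = 5.173 m³/s

5.17 m³/s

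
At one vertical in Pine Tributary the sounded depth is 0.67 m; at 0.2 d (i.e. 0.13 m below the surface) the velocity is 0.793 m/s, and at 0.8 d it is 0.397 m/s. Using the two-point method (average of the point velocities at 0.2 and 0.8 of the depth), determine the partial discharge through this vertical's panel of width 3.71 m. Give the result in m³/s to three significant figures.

1.48 m³/s

v̄ = (0.793 + 0.397) / 2 = 0.5950 m/s
q = v̄ × d × w = 0.5950 × 0.67 × 3.71 = 1.479 m³/s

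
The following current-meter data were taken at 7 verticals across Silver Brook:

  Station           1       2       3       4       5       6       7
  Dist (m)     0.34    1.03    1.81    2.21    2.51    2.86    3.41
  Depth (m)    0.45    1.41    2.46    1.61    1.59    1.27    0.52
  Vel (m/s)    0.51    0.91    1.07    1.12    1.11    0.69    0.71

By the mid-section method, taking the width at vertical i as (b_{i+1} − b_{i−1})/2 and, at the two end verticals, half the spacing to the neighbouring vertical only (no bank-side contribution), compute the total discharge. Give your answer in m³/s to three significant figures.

4.28 m³/s

w_1 = (1.03 − 0.34)/2 = 0.345 m; q_1 = 0.51 × 0.45 × 0.345 = 0.07918 m³/s
w_2 = (1.81 − 0.34)/2 = 0.735 m; q_2 = 0.91 × 1.41 × 0.735 = 0.9431 m³/s
w_3 = (2.21 − 1.03)/2 = 0.59 m; q_3 = 1.07 × 2.46 × 0.59 = 1.553 m³/s
w_4 = (2.51 − 1.81)/2 = 0.35 m; q_4 = 1.12 × 1.61 × 0.35 = 0.6311 m³/s
w_5 = (2.86 − 2.21)/2 = 0.325 m; q_5 = 1.11 × 1.59 × 0.325 = 0.5736 m³/s
w_6 = (3.41 − 2.51)/2 = 0.45 m; q_6 = 0.69 × 1.27 × 0.45 = 0.3943 m³/s
w_7 = (3.41 − 2.86)/2 = 0.275 m; q_7 = 0.71 × 0.52 × 0.275 = 0.1015 m³/s
Q = Σ qᵢ = 4.276 m³/s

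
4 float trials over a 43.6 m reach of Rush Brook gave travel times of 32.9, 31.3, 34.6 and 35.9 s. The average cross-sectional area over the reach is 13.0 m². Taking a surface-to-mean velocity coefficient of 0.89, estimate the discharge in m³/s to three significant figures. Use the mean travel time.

15.0 m³/s

t̄ = (32.9 + 31.3 + 34.6 + 35.9) / 4 = 33.675 s
v_surface = L / t̄ = 43.6 / 33.675 = 1.295 m/s
v_mean = 0.89 × 1.295 = 1.152 m/s
Q = A × v_mean = 13.0 × 1.152 = 14.98 m³/s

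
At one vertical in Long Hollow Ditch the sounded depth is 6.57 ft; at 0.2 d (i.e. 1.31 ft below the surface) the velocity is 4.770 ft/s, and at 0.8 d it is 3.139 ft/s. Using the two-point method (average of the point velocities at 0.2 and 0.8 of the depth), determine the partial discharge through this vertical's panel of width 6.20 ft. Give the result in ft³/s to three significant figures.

161 ft³/s

v̄ = (4.770 + 3.139) / 2 = 3.955 ft/s
q = v̄ × d × w = 3.955 × 6.57 × 6.20 = 161.1 ft³/s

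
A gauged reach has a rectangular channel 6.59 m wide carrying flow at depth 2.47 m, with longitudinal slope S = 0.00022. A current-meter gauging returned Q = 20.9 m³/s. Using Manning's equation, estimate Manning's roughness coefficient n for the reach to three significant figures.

0.0145

A = b·y = 6.59 × 2.47 = 16.28 m²
P = b + 2y = 6.59 + 2×2.47 = 11.53 m
R = A/P = 16.28/11.53 = 1.412 m
n = (1/Q)·A·R^(2/3)·S^(1/2) = (1/20.9) × 16.28 × 1.258 × 0.01483 = 0.01454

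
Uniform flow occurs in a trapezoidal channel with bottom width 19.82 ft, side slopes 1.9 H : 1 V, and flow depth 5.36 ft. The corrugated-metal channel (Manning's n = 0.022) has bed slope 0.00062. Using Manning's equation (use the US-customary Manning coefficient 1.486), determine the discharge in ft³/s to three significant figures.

653 ft³/s

A = (b + z·y)·y = (19.82 + 1.9×5.36)×5.36 = 160.8 ft²
P = b + 2y√(1+z²) = 19.82 + 2×5.36×√(1+1.9²) = 42.84 ft
R = A/P = 160.8/42.84 = 3.754 ft
Q = (1.486/n)·A·R^(2/3)·S^(1/2) = (1.486/0.022) × 160.8 × 3.754^(2/3) × 0.00062^(1/2) = 653.4 ft³/s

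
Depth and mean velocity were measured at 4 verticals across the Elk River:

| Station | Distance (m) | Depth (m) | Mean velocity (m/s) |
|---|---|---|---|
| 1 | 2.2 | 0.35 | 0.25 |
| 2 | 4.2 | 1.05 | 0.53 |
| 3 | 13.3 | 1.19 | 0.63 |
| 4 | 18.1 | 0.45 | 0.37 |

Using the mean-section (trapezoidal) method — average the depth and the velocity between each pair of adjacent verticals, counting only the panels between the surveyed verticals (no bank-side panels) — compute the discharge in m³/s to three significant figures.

Panel 1-2: Δb = 2 m, d̄ = (0.35+1.05)/2 = 0.7, v̄ = (0.25+0.53)/2 = 0.39 → q = 2×0.7×0.39 = 0.5460 m³/s
Panel 2-3: Δb = 9.1 m, d̄ = (1.05+1.19)/2 = 1.12, v̄ = (0.53+0.63)/2 = 0.58 → q = 9.1×1.12×0.58 = 5.911 m³/s
Panel 3-4: Δb = 4.8 m, d̄ = (1.19+0.45)/2 = 0.82, v̄ = (0.63+0.37)/2 = 0.5 → q = 4.8×0.82×0.5 = 1.968 m³/s
Q = Σ q = 8.425 m³/s

8.43 m³/s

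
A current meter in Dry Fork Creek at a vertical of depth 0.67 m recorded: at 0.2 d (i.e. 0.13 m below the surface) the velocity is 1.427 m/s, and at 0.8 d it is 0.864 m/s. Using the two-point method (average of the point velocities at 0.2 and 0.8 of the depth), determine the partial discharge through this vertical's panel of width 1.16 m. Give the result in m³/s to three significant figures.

v̄ = (1.427 + 0.864) / 2 = 1.146 m/s
q = v̄ × d × w = 1.146 × 0.67 × 1.16 = 0.8903 m³/s

0.890 m³/s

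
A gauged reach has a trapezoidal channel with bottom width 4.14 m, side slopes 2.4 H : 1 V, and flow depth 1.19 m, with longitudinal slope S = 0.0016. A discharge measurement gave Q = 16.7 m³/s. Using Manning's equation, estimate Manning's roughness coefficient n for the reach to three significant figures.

A = (b + z·y)·y = (4.14 + 2.4×1.19)×1.19 = 8.325 m²
P = b + 2y√(1+z²) = 4.14 + 2×1.19×√(1+2.4²) = 10.33 m
R = A/P = 8.325/10.33 = 0.8061 m
n = (1/Q)·A·R^(2/3)·S^(1/2) = (1/16.7) × 8.325 × 0.8661 × 0.04000 = 0.01727

0.0173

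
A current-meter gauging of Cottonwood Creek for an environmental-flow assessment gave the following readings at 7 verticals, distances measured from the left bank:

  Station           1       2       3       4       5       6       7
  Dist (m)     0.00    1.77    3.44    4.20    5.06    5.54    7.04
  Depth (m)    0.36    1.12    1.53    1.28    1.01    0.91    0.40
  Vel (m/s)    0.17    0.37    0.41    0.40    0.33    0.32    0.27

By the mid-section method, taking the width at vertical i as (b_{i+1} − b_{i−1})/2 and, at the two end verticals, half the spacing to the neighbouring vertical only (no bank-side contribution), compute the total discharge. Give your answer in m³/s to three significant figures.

w_1 = (1.77 − 0.00)/2 = 0.885 m; q_1 = 0.17 × 0.36 × 0.885 = 0.05416 m³/s
w_2 = (3.44 − 0.00)/2 = 1.72 m; q_2 = 0.37 × 1.12 × 1.72 = 0.7128 m³/s
w_3 = (4.20 − 1.77)/2 = 1.215 m; q_3 = 0.41 × 1.53 × 1.215 = 0.7622 m³/s
w_4 = (5.06 − 3.44)/2 = 0.81 m; q_4 = 0.40 × 1.28 × 0.81 = 0.4147 m³/s
w_5 = (5.54 − 4.20)/2 = 0.67 m; q_5 = 0.33 × 1.01 × 0.67 = 0.2233 m³/s
w_6 = (7.04 − 5.06)/2 = 0.99 m; q_6 = 0.32 × 0.91 × 0.99 = 0.2883 m³/s
w_7 = (7.04 − 5.54)/2 = 0.75 m; q_7 = 0.27 × 0.40 × 0.75 = 0.08100 m³/s
Q = Σ qᵢ = 2.536 m³/s

2.54 m³/s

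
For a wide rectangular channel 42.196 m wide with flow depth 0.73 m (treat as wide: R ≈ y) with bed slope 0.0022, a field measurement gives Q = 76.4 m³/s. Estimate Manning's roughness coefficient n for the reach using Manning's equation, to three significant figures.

A = b·y = 42.196 × 0.73 = 30.80 m²
Wide channel: R ≈ y = 0.73 m
n = (1/Q)·A·R^(2/3)·S^(1/2) = (1/76.4) × 30.80 × 0.8107 × 0.04690 = 0.01533

0.0153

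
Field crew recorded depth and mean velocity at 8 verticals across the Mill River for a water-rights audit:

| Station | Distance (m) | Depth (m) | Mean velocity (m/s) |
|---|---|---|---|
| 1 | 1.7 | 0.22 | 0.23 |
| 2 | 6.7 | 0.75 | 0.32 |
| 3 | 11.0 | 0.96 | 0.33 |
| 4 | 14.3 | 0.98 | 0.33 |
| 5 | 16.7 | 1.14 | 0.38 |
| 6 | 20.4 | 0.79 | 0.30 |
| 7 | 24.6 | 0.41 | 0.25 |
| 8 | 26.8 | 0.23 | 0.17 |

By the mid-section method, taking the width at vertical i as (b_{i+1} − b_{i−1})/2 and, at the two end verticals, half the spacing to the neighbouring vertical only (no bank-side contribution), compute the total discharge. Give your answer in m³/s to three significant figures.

6.00 m³/s

w_1 = (6.7 − 1.7)/2 = 2.5 m; q_1 = 0.23 × 0.22 × 2.5 = 0.1265 m³/s
w_2 = (11.0 − 1.7)/2 = 4.65 m; q_2 = 0.32 × 0.75 × 4.65 = 1.116 m³/s
w_3 = (14.3 − 6.7)/2 = 3.8 m; q_3 = 0.33 × 0.96 × 3.8 = 1.204 m³/s
w_4 = (16.7 − 11.0)/2 = 2.85 m; q_4 = 0.33 × 0.98 × 2.85 = 0.9217 m³/s
w_5 = (20.4 − 14.3)/2 = 3.05 m; q_5 = 0.38 × 1.14 × 3.05 = 1.321 m³/s
w_6 = (24.6 − 16.7)/2 = 3.95 m; q_6 = 0.30 × 0.79 × 3.95 = 0.9362 m³/s
w_7 = (26.8 − 20.4)/2 = 3.2 m; q_7 = 0.25 × 0.41 × 3.2 = 0.3280 m³/s
w_8 = (26.8 − 24.6)/2 = 1.1 m; q_8 = 0.17 × 0.23 × 1.1 = 0.04301 m³/s
Q = Σ qᵢ = 5.996 m³/s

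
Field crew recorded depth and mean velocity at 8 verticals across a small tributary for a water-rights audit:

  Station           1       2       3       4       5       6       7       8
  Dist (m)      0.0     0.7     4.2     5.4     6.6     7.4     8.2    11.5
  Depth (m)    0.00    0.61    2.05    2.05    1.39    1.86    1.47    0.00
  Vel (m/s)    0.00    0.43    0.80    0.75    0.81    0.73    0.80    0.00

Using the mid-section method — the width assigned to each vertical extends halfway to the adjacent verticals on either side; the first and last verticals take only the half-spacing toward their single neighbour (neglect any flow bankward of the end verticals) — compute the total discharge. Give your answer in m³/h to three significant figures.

39100 m³/h

w_2 = (4.2 − 0.0)/2 = 2.1 m; q_2 = 0.43 × 0.61 × 2.1 = 0.5508 m³/s
w_3 = (5.4 − 0.7)/2 = 2.35 m; q_3 = 0.80 × 2.05 × 2.35 = 3.854 m³/s
w_4 = (6.6 − 4.2)/2 = 1.2 m; q_4 = 0.75 × 2.05 × 1.2 = 1.845 m³/s
w_5 = (7.4 − 5.4)/2 = 1 m; q_5 = 0.81 × 1.39 × 1 = 1.126 m³/s
w_6 = (8.2 − 6.6)/2 = 0.8 m; q_6 = 0.73 × 1.86 × 0.8 = 1.086 m³/s
w_7 = (11.5 − 7.4)/2 = 2.05 m; q_7 = 0.80 × 1.47 × 2.05 = 2.411 m³/s
Stations 1, 8 contribute zero (depth or velocity is 0).
Q = Σ qᵢ = 10.87 m³/s
= 10.87 × 3600 = 39140 m³/h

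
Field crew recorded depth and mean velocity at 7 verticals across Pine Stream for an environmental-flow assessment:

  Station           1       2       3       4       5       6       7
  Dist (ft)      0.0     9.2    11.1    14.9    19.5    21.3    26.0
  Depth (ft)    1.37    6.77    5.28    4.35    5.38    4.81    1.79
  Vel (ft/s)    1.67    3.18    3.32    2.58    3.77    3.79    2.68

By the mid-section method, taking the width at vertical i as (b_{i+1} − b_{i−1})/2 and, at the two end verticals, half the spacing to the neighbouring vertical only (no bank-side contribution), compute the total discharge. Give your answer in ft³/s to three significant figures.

363 ft³/s

w_1 = (9.2 − 0.0)/2 = 4.6 ft; q_1 = 1.67 × 1.37 × 4.6 = 10.52 ft³/s
w_2 = (11.1 − 0.0)/2 = 5.55 ft; q_2 = 3.18 × 6.77 × 5.55 = 119.5 ft³/s
w_3 = (14.9 − 9.2)/2 = 2.85 ft; q_3 = 3.32 × 5.28 × 2.85 = 49.96 ft³/s
w_4 = (19.5 − 11.1)/2 = 4.2 ft; q_4 = 2.58 × 4.35 × 4.2 = 47.14 ft³/s
w_5 = (21.3 − 14.9)/2 = 3.2 ft; q_5 = 3.77 × 5.38 × 3.2 = 64.90 ft³/s
w_6 = (26.0 − 19.5)/2 = 3.25 ft; q_6 = 3.79 × 4.81 × 3.25 = 59.25 ft³/s
w_7 = (26.0 − 21.3)/2 = 2.35 ft; q_7 = 2.68 × 1.79 × 2.35 = 11.27 ft³/s
Q = Σ qᵢ = 362.5 ft³/s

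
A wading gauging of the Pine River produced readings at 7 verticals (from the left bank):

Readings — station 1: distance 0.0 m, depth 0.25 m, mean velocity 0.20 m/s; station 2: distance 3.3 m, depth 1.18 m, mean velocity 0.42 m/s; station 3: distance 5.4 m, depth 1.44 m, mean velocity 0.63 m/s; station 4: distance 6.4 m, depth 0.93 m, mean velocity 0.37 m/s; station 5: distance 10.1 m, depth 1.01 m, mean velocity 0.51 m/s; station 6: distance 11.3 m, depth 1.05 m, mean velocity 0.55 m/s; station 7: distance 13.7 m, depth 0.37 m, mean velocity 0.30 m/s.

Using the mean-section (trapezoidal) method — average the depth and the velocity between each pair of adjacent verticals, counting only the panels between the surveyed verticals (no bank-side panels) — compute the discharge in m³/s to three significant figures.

5.73 m³/s

Panel 1-2: Δb = 3.3 m, d̄ = (0.25+1.18)/2 = 0.715, v̄ = (0.20+0.42)/2 = 0.31 → q = 3.3×0.715×0.31 = 0.7314 m³/s
Panel 2-3: Δb = 2.1 m, d̄ = (1.18+1.44)/2 = 1.31, v̄ = (0.42+0.63)/2 = 0.525 → q = 2.1×1.31×0.525 = 1.444 m³/s
Panel 3-4: Δb = 1 m, d̄ = (1.44+0.93)/2 = 1.185, v̄ = (0.63+0.37)/2 = 0.5 → q = 1×1.185×0.5 = 0.5925 m³/s
Panel 4-5: Δb = 3.7 m, d̄ = (0.93+1.01)/2 = 0.97, v̄ = (0.37+0.51)/2 = 0.44 → q = 3.7×0.97×0.44 = 1.579 m³/s
Panel 5-6: Δb = 1.2 m, d̄ = (1.01+1.05)/2 = 1.03, v̄ = (0.51+0.55)/2 = 0.53 → q = 1.2×1.03×0.53 = 0.6551 m³/s
Panel 6-7: Δb = 2.4 m, d̄ = (1.05+0.37)/2 = 0.71, v̄ = (0.55+0.30)/2 = 0.425 → q = 2.4×0.71×0.425 = 0.7242 m³/s
Q = Σ q = 5.727 m³/s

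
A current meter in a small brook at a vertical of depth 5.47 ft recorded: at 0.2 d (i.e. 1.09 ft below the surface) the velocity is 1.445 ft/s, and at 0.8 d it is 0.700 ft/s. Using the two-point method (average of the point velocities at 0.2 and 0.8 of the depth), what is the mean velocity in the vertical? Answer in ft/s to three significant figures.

v̄ = (1.445 + 0.700) / 2 = 1.073 ft/s

1.07 ft/s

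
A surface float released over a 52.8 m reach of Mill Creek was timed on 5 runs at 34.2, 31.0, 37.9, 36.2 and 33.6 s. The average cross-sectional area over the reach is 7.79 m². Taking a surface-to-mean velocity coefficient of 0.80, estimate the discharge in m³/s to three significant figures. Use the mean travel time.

9.52 m³/s

t̄ = (34.2 + 31.0 + 37.9 + 36.2 + 33.6) / 5 = 34.58 s
v_surface = L / t̄ = 52.8 / 34.58 = 1.527 m/s
v_mean = 0.80 × 1.527 = 1.222 m/s
Q = A × v_mean = 7.79 × 1.222 = 9.516 m³/s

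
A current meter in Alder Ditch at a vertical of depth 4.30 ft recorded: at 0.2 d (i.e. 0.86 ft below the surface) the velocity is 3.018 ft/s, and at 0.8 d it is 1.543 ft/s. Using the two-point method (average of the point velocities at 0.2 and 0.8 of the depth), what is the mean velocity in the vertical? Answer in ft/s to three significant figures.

2.28 ft/s

v̄ = (3.018 + 1.543) / 2 = 2.281 ft/s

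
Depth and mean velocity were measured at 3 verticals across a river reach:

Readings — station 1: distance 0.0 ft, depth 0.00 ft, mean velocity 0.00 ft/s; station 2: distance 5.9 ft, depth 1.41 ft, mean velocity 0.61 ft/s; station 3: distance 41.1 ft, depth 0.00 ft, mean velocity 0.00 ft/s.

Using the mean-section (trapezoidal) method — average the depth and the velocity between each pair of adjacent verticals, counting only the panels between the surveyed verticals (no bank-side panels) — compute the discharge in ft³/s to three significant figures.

8.84 ft³/s

Panel 1-2: Δb = 5.9 ft, d̄ = (0.00+1.41)/2 = 0.705, v̄ = (0.00+0.61)/2 = 0.305 → q = 5.9×0.705×0.305 = 1.269 ft³/s
Panel 2-3: Δb = 35.2 ft, d̄ = (1.41+0.00)/2 = 0.705, v̄ = (0.61+0.00)/2 = 0.305 → q = 35.2×0.705×0.305 = 7.569 ft³/s
Q = Σ q = 8.838 ft³/s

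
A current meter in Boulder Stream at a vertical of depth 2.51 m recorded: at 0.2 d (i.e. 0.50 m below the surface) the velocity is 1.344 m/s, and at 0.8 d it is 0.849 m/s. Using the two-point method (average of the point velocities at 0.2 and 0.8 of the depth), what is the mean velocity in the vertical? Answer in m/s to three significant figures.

1.10 m/s

v̄ = (1.344 + 0.849) / 2 = 1.097 m/s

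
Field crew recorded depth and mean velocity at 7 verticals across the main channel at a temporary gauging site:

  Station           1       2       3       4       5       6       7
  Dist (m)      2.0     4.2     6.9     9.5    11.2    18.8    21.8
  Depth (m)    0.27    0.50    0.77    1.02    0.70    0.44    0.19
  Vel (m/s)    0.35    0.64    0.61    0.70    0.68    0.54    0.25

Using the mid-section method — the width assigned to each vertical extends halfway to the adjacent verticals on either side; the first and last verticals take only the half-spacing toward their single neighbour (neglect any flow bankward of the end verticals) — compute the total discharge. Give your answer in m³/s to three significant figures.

7.21 m³/s

w_1 = (4.2 − 2.0)/2 = 1.1 m; q_1 = 0.35 × 0.27 × 1.1 = 0.1040 m³/s
w_2 = (6.9 − 2.0)/2 = 2.45 m; q_2 = 0.64 × 0.50 × 2.45 = 0.7840 m³/s
w_3 = (9.5 − 4.2)/2 = 2.65 m; q_3 = 0.61 × 0.77 × 2.65 = 1.245 m³/s
w_4 = (11.2 − 6.9)/2 = 2.15 m; q_4 = 0.70 × 1.02 × 2.15 = 1.535 m³/s
w_5 = (18.8 − 9.5)/2 = 4.65 m; q_5 = 0.68 × 0.70 × 4.65 = 2.213 m³/s
w_6 = (21.8 − 11.2)/2 = 5.3 m; q_6 = 0.54 × 0.44 × 5.3 = 1.259 m³/s
w_7 = (21.8 − 18.8)/2 = 1.5 m; q_7 = 0.25 × 0.19 × 1.5 = 0.07125 m³/s
Q = Σ qᵢ = 7.212 m³/s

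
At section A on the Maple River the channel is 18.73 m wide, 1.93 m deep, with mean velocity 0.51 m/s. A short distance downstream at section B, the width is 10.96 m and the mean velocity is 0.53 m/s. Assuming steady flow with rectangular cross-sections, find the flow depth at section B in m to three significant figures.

Q = A₁V₁ = (18.73×1.93) × 0.51 = 18.44 m³/s
d₂ = Q/(b₂ V₂) = 18.44/(10.96×0.53) = 3.174 m

3.17 m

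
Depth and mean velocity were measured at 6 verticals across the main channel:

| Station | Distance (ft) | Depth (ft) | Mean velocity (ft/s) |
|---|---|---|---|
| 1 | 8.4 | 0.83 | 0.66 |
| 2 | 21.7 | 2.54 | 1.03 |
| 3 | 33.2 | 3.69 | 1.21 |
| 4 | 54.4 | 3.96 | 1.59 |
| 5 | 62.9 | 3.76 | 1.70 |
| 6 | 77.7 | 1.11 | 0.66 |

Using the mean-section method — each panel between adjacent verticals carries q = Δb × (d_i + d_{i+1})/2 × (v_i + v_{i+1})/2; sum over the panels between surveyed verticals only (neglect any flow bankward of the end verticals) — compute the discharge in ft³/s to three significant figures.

269 ft³/s

Panel 1-2: Δb = 13.3 ft, d̄ = (0.83+2.54)/2 = 1.685, v̄ = (0.66+1.03)/2 = 0.845 → q = 13.3×1.685×0.845 = 18.94 ft³/s
Panel 2-3: Δb = 11.5 ft, d̄ = (2.54+3.69)/2 = 3.115, v̄ = (1.03+1.21)/2 = 1.12 → q = 11.5×3.115×1.12 = 40.12 ft³/s
Panel 3-4: Δb = 21.2 ft, d̄ = (3.69+3.96)/2 = 3.825, v̄ = (1.21+1.59)/2 = 1.4 → q = 21.2×3.825×1.4 = 113.5 ft³/s
Panel 4-5: Δb = 8.5 ft, d̄ = (3.96+3.76)/2 = 3.86, v̄ = (1.59+1.70)/2 = 1.645 → q = 8.5×3.86×1.645 = 53.97 ft³/s
Panel 5-6: Δb = 14.8 ft, d̄ = (3.76+1.11)/2 = 2.435, v̄ = (1.70+0.66)/2 = 1.18 → q = 14.8×2.435×1.18 = 42.52 ft³/s
Q = Σ q = 269.1 ft³/s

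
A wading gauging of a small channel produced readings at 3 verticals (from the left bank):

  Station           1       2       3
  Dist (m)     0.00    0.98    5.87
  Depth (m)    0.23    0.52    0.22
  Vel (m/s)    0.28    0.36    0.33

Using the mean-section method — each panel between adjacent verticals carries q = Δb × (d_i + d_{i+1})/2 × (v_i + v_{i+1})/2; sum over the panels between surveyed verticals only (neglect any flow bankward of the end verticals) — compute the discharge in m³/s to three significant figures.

Panel 1-2: Δb = 0.98 m, d̄ = (0.23+0.52)/2 = 0.375, v̄ = (0.28+0.36)/2 = 0.32 → q = 0.98×0.375×0.32 = 0.1176 m³/s
Panel 2-3: Δb = 4.89 m, d̄ = (0.52+0.22)/2 = 0.37, v̄ = (0.36+0.33)/2 = 0.345 → q = 4.89×0.37×0.345 = 0.6242 m³/s
Q = Σ q = 0.7418 m³/s

0.742 m³/s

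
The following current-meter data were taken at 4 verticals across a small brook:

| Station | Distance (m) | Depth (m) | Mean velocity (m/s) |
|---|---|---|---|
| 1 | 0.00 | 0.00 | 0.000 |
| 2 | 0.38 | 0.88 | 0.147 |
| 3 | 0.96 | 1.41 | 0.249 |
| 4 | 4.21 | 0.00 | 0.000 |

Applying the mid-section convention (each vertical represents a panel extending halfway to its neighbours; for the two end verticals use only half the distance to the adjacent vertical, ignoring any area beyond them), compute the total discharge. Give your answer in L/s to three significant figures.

734 L/s

w_2 = (0.96 − 0.00)/2 = 0.48 m; q_2 = 0.147 × 0.88 × 0.48 = 0.06209 m³/s
w_3 = (4.21 − 0.38)/2 = 1.915 m; q_3 = 0.249 × 1.41 × 1.915 = 0.6723 m³/s
Stations 1, 4 contribute zero (depth or velocity is 0).
Q = Σ qᵢ = 0.7344 m³/s
= 0.7344 × 1000 = 734.4 L/s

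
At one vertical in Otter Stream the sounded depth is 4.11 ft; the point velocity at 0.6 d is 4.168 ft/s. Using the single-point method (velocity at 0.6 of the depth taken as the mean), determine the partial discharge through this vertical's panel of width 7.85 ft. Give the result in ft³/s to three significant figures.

v̄ = v₀.₆ = 4.168 ft/s
q = v̄ × d × w = 4.168 × 4.11 × 7.85 = 134.5 ft³/s

134 ft³/s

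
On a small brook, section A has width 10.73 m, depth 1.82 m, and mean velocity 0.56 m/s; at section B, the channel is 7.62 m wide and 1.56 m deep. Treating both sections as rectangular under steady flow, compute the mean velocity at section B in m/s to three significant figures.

0.920 m/s

Q = A₁V₁ = (10.73×1.82) × 0.56 = 10.94 m³/s
A₂ = 7.62 × 1.56 = 11.89 m²
V₂ = Q/A₂ = 10.94/11.89 = 0.9200 m/s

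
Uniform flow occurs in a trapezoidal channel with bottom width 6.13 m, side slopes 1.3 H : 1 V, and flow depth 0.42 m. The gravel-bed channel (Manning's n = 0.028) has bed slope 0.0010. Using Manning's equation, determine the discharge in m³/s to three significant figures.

1.64 m³/s

A = (b + z·y)·y = (6.13 + 1.3×0.42)×0.42 = 2.804 m²
P = b + 2y√(1+z²) = 6.13 + 2×0.42×√(1+1.3²) = 7.508 m
R = A/P = 2.804/7.508 = 0.3735 m
Q = (1/n)·A·R^(2/3)·S^(1/2) = (1/0.028) × 2.804 × 0.3735^(2/3) × 0.0010^(1/2) = 1.642 m³/s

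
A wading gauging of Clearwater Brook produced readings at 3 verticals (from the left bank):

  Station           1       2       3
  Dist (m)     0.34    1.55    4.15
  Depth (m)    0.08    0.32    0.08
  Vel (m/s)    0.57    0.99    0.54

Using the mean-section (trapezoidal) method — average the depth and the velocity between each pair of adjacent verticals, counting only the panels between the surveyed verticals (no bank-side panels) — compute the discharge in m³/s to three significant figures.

0.587 m³/s

Panel 1-2: Δb = 1.21 m, d̄ = (0.08+0.32)/2 = 0.2, v̄ = (0.57+0.99)/2 = 0.78 → q = 1.21×0.2×0.78 = 0.1888 m³/s
Panel 2-3: Δb = 2.6 m, d̄ = (0.32+0.08)/2 = 0.2, v̄ = (0.99+0.54)/2 = 0.765 → q = 2.6×0.2×0.765 = 0.3978 m³/s
Q = Σ q = 0.5866 m³/s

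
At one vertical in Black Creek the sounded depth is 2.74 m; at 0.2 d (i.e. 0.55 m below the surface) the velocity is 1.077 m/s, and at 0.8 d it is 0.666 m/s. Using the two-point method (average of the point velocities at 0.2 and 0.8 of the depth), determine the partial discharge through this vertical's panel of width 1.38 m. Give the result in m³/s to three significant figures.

v̄ = (1.077 + 0.666) / 2 = 0.8715 m/s
q = v̄ × d × w = 0.8715 × 2.74 × 1.38 = 3.295 m³/s

3.30 m³/s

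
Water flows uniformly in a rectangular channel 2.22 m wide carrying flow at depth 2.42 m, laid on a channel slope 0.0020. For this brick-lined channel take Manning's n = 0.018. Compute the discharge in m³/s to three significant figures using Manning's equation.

A = b·y = 2.22 × 2.42 = 5.372 m²
P = b + 2y = 2.22 + 2×2.42 = 7.060 m
R = A/P = 5.372/7.060 = 0.7610 m
Q = (1/n)·A·R^(2/3)·S^(1/2) = (1/0.018) × 5.372 × 0.7610^(2/3) × 0.0020^(1/2) = 11.13 m³/s

11.1 m³/s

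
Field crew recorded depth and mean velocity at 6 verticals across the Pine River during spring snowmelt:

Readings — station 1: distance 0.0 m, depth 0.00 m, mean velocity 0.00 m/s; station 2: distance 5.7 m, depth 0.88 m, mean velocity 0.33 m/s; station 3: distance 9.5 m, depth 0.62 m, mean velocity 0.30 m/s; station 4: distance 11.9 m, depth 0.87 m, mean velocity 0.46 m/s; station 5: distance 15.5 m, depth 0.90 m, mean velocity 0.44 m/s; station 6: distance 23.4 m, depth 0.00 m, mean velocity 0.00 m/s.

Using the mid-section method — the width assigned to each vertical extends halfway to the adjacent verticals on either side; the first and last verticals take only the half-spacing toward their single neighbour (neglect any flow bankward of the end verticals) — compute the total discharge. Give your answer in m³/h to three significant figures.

19600 m³/h

w_2 = (9.5 − 0.0)/2 = 4.75 m; q_2 = 0.33 × 0.88 × 4.75 = 1.379 m³/s
w_3 = (11.9 − 5.7)/2 = 3.1 m; q_3 = 0.30 × 0.62 × 3.1 = 0.5766 m³/s
w_4 = (15.5 − 9.5)/2 = 3 m; q_4 = 0.46 × 0.87 × 3 = 1.201 m³/s
w_5 = (23.4 − 11.9)/2 = 5.75 m; q_5 = 0.44 × 0.90 × 5.75 = 2.277 m³/s
Stations 1, 6 contribute zero (depth or velocity is 0).
Q = Σ qᵢ = 5.434 m³/s
= 5.434 × 3600 = 19560 m³/h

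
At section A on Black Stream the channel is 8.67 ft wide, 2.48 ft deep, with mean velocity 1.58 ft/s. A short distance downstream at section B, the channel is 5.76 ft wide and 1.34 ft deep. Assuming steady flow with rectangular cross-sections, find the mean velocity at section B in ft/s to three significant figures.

Q = A₁V₁ = (8.67×2.48) × 1.58 = 33.97 ft³/s
A₂ = 5.76 × 1.34 = 7.718 ft²
V₂ = Q/A₂ = 33.97/7.718 = 4.401 ft/s

4.40 ft/s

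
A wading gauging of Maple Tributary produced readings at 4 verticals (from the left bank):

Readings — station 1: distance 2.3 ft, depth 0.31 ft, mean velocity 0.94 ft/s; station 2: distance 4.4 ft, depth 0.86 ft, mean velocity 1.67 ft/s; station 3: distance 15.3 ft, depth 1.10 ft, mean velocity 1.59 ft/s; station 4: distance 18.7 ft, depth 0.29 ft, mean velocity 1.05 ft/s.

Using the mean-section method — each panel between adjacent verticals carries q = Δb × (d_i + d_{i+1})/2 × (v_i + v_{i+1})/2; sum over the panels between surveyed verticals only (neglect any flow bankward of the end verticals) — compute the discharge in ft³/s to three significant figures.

Panel 1-2: Δb = 2.1 ft, d̄ = (0.31+0.86)/2 = 0.585, v̄ = (0.94+1.67)/2 = 1.305 → q = 2.1×0.585×1.305 = 1.603 ft³/s
Panel 2-3: Δb = 10.9 ft, d̄ = (0.86+1.10)/2 = 0.98, v̄ = (1.67+1.59)/2 = 1.63 → q = 10.9×0.98×1.63 = 17.41 ft³/s
Panel 3-4: Δb = 3.4 ft, d̄ = (1.10+0.29)/2 = 0.695, v̄ = (1.59+1.05)/2 = 1.32 → q = 3.4×0.695×1.32 = 3.119 ft³/s
Q = Σ q = 22.13 ft³/s

22.1 ft³/s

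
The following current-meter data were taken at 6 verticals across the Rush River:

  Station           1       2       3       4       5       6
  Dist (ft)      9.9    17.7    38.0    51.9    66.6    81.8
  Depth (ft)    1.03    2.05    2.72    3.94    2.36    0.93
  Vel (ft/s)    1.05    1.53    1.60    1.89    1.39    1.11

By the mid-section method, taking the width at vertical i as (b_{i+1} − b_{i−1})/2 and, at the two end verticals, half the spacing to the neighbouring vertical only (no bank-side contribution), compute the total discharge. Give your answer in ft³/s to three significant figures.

286 ft³/s

w_1 = (17.7 − 9.9)/2 = 3.9 ft; q_1 = 1.05 × 1.03 × 3.9 = 4.218 ft³/s
w_2 = (38.0 − 9.9)/2 = 14.05 ft; q_2 = 1.53 × 2.05 × 14.05 = 44.07 ft³/s
w_3 = (51.9 − 17.7)/2 = 17.1 ft; q_3 = 1.60 × 2.72 × 17.1 = 74.42 ft³/s
w_4 = (66.6 − 38.0)/2 = 14.3 ft; q_4 = 1.89 × 3.94 × 14.3 = 106.5 ft³/s
w_5 = (81.8 − 51.9)/2 = 14.95 ft; q_5 = 1.39 × 2.36 × 14.95 = 49.04 ft³/s
w_6 = (81.8 − 66.6)/2 = 7.6 ft; q_6 = 1.11 × 0.93 × 7.6 = 7.845 ft³/s
Q = Σ qᵢ = 286.1 ft³/s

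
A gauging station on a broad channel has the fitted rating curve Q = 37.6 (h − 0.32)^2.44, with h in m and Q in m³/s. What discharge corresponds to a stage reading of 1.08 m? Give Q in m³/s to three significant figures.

Q = 37.6 × (1.08 − 0.32)^2.44 = 37.6 × 0.76^2.44 = 19.25 m³/s

19.2 m³/s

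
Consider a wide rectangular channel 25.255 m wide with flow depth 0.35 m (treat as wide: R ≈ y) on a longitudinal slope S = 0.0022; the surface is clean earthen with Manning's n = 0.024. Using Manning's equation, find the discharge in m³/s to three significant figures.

8.58 m³/s

A = b·y = 25.255 × 0.35 = 8.839 m²
Wide channel: R ≈ y = 0.35 m
Q = (1/n)·A·R^(2/3)·S^(1/2) = (1/0.024) × 8.839 × 0.3500^(2/3) × 0.0022^(1/2) = 8.579 m³/s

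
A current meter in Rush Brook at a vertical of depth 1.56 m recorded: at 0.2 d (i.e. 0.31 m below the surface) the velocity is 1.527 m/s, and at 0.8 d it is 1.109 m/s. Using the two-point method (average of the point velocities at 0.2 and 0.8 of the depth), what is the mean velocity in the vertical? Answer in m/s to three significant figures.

1.32 m/s

v̄ = (1.527 + 1.109) / 2 = 1.318 m/s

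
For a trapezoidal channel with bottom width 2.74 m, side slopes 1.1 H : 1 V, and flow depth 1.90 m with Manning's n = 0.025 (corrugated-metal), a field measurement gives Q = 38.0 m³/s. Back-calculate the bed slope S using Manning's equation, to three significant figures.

0.00951

A = (b + z·y)·y = (2.74 + 1.1×1.90)×1.90 = 9.177 m²
P = b + 2y√(1+z²) = 2.74 + 2×1.90×√(1+1.1²) = 8.389 m
R = A/P = 9.177/8.389 = 1.094 m
S = (Q·n / (1·A·R^(2/3)))² = (38.0×0.025 / (1×9.177×1.062))² = 0.009507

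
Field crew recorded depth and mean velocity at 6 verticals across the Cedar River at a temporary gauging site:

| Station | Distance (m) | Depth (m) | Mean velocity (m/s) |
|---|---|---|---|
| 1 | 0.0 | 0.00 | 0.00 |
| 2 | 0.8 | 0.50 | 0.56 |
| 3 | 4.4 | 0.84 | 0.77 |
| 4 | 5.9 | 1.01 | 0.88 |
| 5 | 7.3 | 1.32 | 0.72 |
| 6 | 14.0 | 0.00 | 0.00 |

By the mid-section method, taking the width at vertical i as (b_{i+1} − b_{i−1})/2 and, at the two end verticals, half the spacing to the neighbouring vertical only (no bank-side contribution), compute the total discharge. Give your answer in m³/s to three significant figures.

w_2 = (4.4 − 0.0)/2 = 2.2 m; q_2 = 0.56 × 0.50 × 2.2 = 0.6160 m³/s
w_3 = (5.9 − 0.8)/2 = 2.55 m; q_3 = 0.77 × 0.84 × 2.55 = 1.649 m³/s
w_4 = (7.3 − 4.4)/2 = 1.45 m; q_4 = 0.88 × 1.01 × 1.45 = 1.289 m³/s
w_5 = (14.0 − 5.9)/2 = 4.05 m; q_5 = 0.72 × 1.32 × 4.05 = 3.849 m³/s
Stations 1, 6 contribute zero (depth or velocity is 0).
Q = Σ qᵢ = 7.403 m³/s

7.40 m³/s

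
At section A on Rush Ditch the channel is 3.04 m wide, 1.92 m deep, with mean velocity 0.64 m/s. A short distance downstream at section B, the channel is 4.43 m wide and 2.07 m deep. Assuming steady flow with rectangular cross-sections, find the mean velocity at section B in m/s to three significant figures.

0.407 m/s

Q = A₁V₁ = (3.04×1.92) × 0.64 = 3.736 m³/s
A₂ = 4.43 × 2.07 = 9.170 m²
V₂ = Q/A₂ = 3.736/9.170 = 0.4074 m/s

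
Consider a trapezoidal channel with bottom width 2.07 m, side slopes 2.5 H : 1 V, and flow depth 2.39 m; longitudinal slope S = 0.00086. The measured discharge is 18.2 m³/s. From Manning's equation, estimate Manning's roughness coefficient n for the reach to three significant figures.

0.0367

A = (b + z·y)·y = (2.07 + 2.5×2.39)×2.39 = 19.23 m²
P = b + 2y√(1+z²) = 2.07 + 2×2.39×√(1+2.5²) = 14.94 m
R = A/P = 19.23/14.94 = 1.287 m
n = (1/Q)·A·R^(2/3)·S^(1/2) = (1/18.2) × 19.23 × 1.183 × 0.02933 = 0.03666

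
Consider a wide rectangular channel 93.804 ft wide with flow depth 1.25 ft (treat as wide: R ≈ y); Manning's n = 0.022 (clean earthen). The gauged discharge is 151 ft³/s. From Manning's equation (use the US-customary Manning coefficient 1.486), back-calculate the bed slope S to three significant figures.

A = b·y = 93.804 × 1.25 = 117.3 ft²
Wide channel: R ≈ y = 1.25 ft
S = (Q·n / (1.486·A·R^(2/3)))² = (151×0.022 / (1.486×117.3×1.160))² = 0.0002700

0.000270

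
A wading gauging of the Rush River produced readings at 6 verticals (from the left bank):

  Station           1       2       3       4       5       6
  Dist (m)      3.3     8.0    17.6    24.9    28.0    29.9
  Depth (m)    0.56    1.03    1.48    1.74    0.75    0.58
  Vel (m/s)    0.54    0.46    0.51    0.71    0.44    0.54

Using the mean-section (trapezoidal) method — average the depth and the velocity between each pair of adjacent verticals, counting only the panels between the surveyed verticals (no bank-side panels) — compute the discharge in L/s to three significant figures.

17700 L/s

Panel 1-2: Δb = 4.7 m, d̄ = (0.56+1.03)/2 = 0.795, v̄ = (0.54+0.46)/2 = 0.5 → q = 4.7×0.795×0.5 = 1.868 m³/s
Panel 2-3: Δb = 9.6 m, d̄ = (1.03+1.48)/2 = 1.255, v̄ = (0.46+0.51)/2 = 0.485 → q = 9.6×1.255×0.485 = 5.843 m³/s
Panel 3-4: Δb = 7.3 m, d̄ = (1.48+1.74)/2 = 1.61, v̄ = (0.51+0.71)/2 = 0.61 → q = 7.3×1.61×0.61 = 7.169 m³/s
Panel 4-5: Δb = 3.1 m, d̄ = (1.74+0.75)/2 = 1.245, v̄ = (0.71+0.44)/2 = 0.575 → q = 3.1×1.245×0.575 = 2.219 m³/s
Panel 5-6: Δb = 1.9 m, d̄ = (0.75+0.58)/2 = 0.665, v̄ = (0.44+0.54)/2 = 0.49 → q = 1.9×0.665×0.49 = 0.6191 m³/s
Q = Σ q = 17.72 m³/s
= 17.72 × 1000 = 17720 L/s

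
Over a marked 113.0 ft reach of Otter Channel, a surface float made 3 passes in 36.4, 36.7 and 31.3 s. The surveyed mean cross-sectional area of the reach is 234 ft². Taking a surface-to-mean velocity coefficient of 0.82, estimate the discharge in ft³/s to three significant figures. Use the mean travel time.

623 ft³/s

t̄ = (36.4 + 36.7 + 31.3) / 3 = 34.8 s
v_surface = L / t̄ = 113.0 / 34.8 = 3.247 ft/s
v_mean = 0.82 × 3.247 = 2.663 ft/s
Q = A × v_mean = 234 × 2.663 = 623.1 ft³/s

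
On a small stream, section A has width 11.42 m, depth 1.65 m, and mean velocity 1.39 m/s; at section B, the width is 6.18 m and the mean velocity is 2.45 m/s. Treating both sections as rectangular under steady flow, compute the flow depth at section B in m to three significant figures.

1.73 m

Q = A₁V₁ = (11.42×1.65) × 1.39 = 26.19 m³/s
d₂ = Q/(b₂ V₂) = 26.19/(6.18×2.45) = 1.730 m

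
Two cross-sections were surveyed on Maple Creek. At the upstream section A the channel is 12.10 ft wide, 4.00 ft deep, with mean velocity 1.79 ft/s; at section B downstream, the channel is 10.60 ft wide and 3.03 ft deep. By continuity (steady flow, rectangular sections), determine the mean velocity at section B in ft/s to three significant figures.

2.70 ft/s

Q = A₁V₁ = (12.10×4.00) × 1.79 = 86.64 ft³/s
A₂ = 10.60 × 3.03 = 32.12 ft²
V₂ = Q/A₂ = 86.64/32.12 = 2.697 ft/s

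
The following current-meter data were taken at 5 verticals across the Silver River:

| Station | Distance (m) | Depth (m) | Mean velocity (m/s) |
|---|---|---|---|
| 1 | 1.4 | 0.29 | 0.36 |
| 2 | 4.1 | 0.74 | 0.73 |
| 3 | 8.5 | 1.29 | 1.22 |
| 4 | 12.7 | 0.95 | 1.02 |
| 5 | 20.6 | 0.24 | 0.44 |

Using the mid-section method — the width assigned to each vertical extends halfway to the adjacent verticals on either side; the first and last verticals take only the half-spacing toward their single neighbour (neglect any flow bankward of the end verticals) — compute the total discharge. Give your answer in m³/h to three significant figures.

54400 m³/h

w_1 = (4.1 − 1.4)/2 = 1.35 m; q_1 = 0.36 × 0.29 × 1.35 = 0.1409 m³/s
w_2 = (8.5 − 1.4)/2 = 3.55 m; q_2 = 0.73 × 0.74 × 3.55 = 1.918 m³/s
w_3 = (12.7 − 4.1)/2 = 4.3 m; q_3 = 1.22 × 1.29 × 4.3 = 6.767 m³/s
w_4 = (20.6 − 8.5)/2 = 6.05 m; q_4 = 1.02 × 0.95 × 6.05 = 5.862 m³/s
w_5 = (20.6 − 12.7)/2 = 3.95 m; q_5 = 0.44 × 0.24 × 3.95 = 0.4171 m³/s
Q = Σ qᵢ = 15.11 m³/s
= 15.11 × 3600 = 54380 m³/h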